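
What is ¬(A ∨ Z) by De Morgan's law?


De Morgan's law: ¬(P ∨ Q) ≡ ¬P ∧ ¬Q
¬(A ∨ Z) = ¬A ∧ ¬Z

¬A ∧ ¬Z


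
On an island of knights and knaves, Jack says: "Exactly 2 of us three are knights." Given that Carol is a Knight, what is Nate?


Jack claims exactly 2 knights among Jack, Carol, Nate.
Given: Carol is a Knight.

Case 1: Jack is a Knight (tells truth)
  Then exactly 2 of the three are knights.
  Counting Jack, Carol: 2 knight(s) so far. Need 0 more → Nate = Knave.
Case 2: Jack is a Knave (lies)
  Then the count is NOT 2.
  If Nate = Knight, count = 2 = 2 → claim would be true, contradicts lie.
  If Nate = Knave, count = 1 ≠ 2 → lie confirmed ✓

Nate is a Knave.

Knave


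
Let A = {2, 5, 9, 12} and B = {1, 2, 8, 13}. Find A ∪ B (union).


A = {2, 5, 9, 12}
B = {1, 2, 8, 13}
Operation: union
All elements combined: 1, 2, 5, 8, 9, 12, 13

{1, 2, 5, 8, 9, 12, 13}


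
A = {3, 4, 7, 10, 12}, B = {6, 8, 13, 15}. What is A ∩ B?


A = {3, 4, 7, 10, 12}
B = {6, 8, 13, 15}
Operation: intersection
Elements in both: none

∅


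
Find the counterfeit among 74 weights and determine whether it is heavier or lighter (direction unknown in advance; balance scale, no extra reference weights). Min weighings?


Let n = 74. 148 possibilities (n weights × lighter/heavier); each weighing has 3 outcomes.
Bound for k weighings: say the first weighing puts j weights on each pan. If it tips, the 2j weighed weights remain suspects (each with a known direction) and k-1 weighings give 3^(k-1) outcomes; 3^(k-1) is odd, so 2j ≤ 3^(k-1) - 1. If it balances, the n - 2j unweighed weights remain with direction unknown: 2(n - 2j) ≤ 3^(k-1) - 1 by the same parity argument. Adding, n ≤ (3^(k-1) - 1) + (3^(k-1) - 1)/2 = (3^k - 3)/2, and the classical three-group strategy achieves this (3 weights in 2 weighings, 12 in 3, 39 in 4, 120 in 5).
So we need the smallest k with (3^k - 3)/2 ≥ 74.
k = 4: (3^4 - 3)/2 = 39 < 74 ✗
k = 5: (3^5 - 3)/2 = 120 ≥ 74 ✓

5


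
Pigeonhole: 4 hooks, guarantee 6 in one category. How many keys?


Pigeonhole: to guarantee k in one of n categories, need (k-1)×n + 1.
k = 6, n = 4
Minimum = (6-1) × 4 + 1 = 5 × 4 + 1

21


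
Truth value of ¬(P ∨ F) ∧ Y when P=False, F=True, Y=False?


P = False, F = True, Y = False
Expression: ¬(P ∨ F) ∧ Y
Step 1: P ∨ F = False OR True = True
Step 2: ¬(P ∨ F) = NOT True = False
Step 3: (False) ∧ Y = False AND False = False

False


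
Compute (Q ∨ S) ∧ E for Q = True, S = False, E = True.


Q = True, S = False, E = True
Step 1: Q ∨ S = True OR False = True
Step 2: True ∧ E = True AND True = True
OR is true when at least one operand is true; AND requires both.

True


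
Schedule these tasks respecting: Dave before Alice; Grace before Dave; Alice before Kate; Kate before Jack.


Constraints: Dave before Alice; Grace before Dave; Alice before Kate; Kate before Jack
Method: repeatedly schedule the remaining task that has no remaining task required before it.
  Step 1: remaining {Dave, Kate, Grace, Alice, Jack}; every task except Grace still has a predecessor pending → schedule Grace.
  Step 2: remaining {Dave, Kate, Alice, Jack}; every task except Dave still has a predecessor pending → schedule Dave.
  Step 3: remaining {Kate, Alice, Jack}; every task except Alice still has a predecessor pending → schedule Alice.
  Step 4: remaining {Kate, Jack}; every task except Kate still has a predecessor pending → schedule Kate.
  Step 5: only Jack remains → schedule Jack.
Resulting order:

Grace → Dave → Alice → Kate → Jack


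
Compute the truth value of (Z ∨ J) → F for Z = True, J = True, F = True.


Z = True, J = True, F = True
Step 1: Z ∨ J = True OR True = True
Step 2: (True) → F: false only when antecedent=True and F=False.
Result: True

True


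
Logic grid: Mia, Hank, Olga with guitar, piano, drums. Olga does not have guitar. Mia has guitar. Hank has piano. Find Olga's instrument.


From clues:
  Hank → piano
  Mia → guitar
By elimination, Olga gets the remaining.

drums


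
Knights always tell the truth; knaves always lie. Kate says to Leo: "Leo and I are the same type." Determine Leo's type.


Kate says: "Leo and I are the same type."
Case 1: Kate is a Knight (truth-teller)
  Statement is true → they ARE the same → Leo is also a Knight
Case 2: Kate is a Knave (liar)
  Statement is false → they are NOT the same → Leo is a Knight
In both cases, Leo is a Knight.

Knight


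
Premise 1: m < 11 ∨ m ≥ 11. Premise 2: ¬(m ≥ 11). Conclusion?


Disjunctive syllogism: P ∨ Q, ¬P ⊢ Q
Disjunction: m < 11 ∨ m ≥ 11
We know it is not the case that m ≥ 11.
By disjunctive syllogism, the other disjunct must be true.

m < 11


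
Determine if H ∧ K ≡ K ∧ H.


Expression 1: H ∧ K
Expression 2: K ∧ H
Truth table (H K | Expr1 Expr2):
  T T |   T     T
  T F |   F     F
  F T |   F     F
  F F |   F     F
All 4 rows agree, so the expressions are logically equivalent.

Yes


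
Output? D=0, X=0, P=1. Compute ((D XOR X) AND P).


D XOR X = 0^0 = 0
0 AND 1 = 0

0


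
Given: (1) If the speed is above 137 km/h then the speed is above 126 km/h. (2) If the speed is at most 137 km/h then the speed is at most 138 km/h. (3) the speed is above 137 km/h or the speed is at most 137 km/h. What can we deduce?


Constructive dilemma: (P → Q) ∧ (R → S), P ∨ R ⊢ Q ∨ S
Premise 1: the speed is above 137 km/h → the speed is above 126 km/h
Premise 2: the speed is at most 137 km/h → the speed is at most 138 km/h
Premise 3: the speed is above 137 km/h ∨ the speed is at most 137 km/h
Case 1: Assuming the speed is above 137 km/h, then by Premise 1, the speed is above 126 km/h.
Case 2: Assuming the speed is at most 137 km/h, then by Premise 2, the speed is at most 138 km/h.
Since one of the speed is above 137 km/h or the speed is at most 137 km/h must hold, we get the speed is above 126 km/h or the speed is at most 138 km/h.

The speed is above 126 km/h or the speed is at most 138 km/h.


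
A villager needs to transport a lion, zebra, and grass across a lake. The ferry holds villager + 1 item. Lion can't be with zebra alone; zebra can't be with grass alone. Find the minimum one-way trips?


1. villager+zebra → 2. villager ← 3. villager+lion → 4. villager+zebra ← 5. villager+grass → 6. villager ← 7. villager+zebra →
Minimum trips = 7

7


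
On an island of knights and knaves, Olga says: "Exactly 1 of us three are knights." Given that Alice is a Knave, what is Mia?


Olga claims exactly 1 knights among Olga, Alice, Mia.
Given: Alice is a Knave.

Case 1: Olga is a Knight (tells truth)
  Then exactly 1 of the three are knights.
  Counting Olga, Alice: 1 knight(s) so far. Need 0 more → Mia = Knave.
Case 2: Olga is a Knave (lies)
  Then the count is NOT 1.
  If Mia = Knight, count = 1 = 1 → claim would be true, contradicts lie.
  If Mia = Knave, count = 0 ≠ 1 → lie confirmed ✓

Mia is a Knave.

Knave


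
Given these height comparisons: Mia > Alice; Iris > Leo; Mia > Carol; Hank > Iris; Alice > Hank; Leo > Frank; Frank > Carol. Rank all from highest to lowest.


Constraints: Mia > Alice; Iris > Leo; Mia > Carol; Hank > Iris; Alice > Hank; Leo > Frank; Frank > Carol
Method: at each step, the next-highest is the one remaining person who never appears on the smaller side of a constraint between remaining people.
  Step 1: remaining {Alice, Carol, Mia, Iris, Frank, Leo, Hank}; on the smaller side: {Alice, Carol, Iris, Frank, Leo, Hank} → Mia is next (Mia > Alice; Mia > Carol).
  Step 2: remaining {Alice, Carol, Iris, Frank, Leo, Hank}; on the smaller side: {Carol, Iris, Frank, Leo, Hank} → Alice is next (Alice > Hank).
  Step 3: remaining {Carol, Iris, Frank, Leo, Hank}; on the smaller side: {Carol, Iris, Frank, Leo} → Hank is next (Hank > Iris).
  Step 4: remaining {Carol, Iris, Frank, Leo}; on the smaller side: {Carol, Frank, Leo} → Iris is next (Iris > Leo).
  Step 5: remaining {Carol, Frank, Leo}; on the smaller side: {Carol, Frank} → Leo is next (Leo > Frank).
  Step 6: remaining {Carol, Frank}; on the smaller side: {Carol} → Frank is next (Frank > Carol).
  Step 7: only Carol remains → lowest.
Final ranking (highest to lowest):

Mia > Alice > Hank > Iris > Leo > Frank > Carol


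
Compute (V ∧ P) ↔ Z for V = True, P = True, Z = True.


V = True, P = True, Z = True
Step 1: V ∧ P = True AND True = True
Step 2: (True) ↔ Z: true when both sides have same truth value.
Result: True ↔ True = True

True


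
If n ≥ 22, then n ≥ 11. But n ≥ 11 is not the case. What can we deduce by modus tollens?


Modus tollens: P → Q, ¬Q ⊢ ¬P
P: n ≥ 22
Q: n ≥ 11
We have P → Q and Q is false.
By modus tollens, P must be false.

It is not the case that n ≥ 22


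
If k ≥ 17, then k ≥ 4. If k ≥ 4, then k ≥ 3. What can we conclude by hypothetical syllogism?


Hypothetical syllogism: P → Q, Q → R ⊢ P → R
Premise 1: k ≥ 17 → k ≥ 4
Premise 2: k ≥ 4 → k ≥ 3
Chain the implications: the middle term (k ≥ 4) links the two.
Conclusion: If k ≥ 17, then k ≥ 3.

If k ≥ 17, then k ≥ 3.


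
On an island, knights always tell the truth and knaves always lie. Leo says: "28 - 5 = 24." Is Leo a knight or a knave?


Statement: "28 - 5 = 24."
Actual: 28 - 5 = 23
Claimed: 24
Statement is FALSE → Leo lies → Knave

Knave


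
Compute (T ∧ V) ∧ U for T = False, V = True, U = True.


T = False, V = True, U = True
Step 1: T ∧ V = False AND True = False
Step 2: False ∧ U = False AND True = False
AND is true only when ALL operands are true.

False


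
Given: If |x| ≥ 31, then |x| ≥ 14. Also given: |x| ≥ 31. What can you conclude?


Modus ponens: P → Q, P ⊢ Q
P: |x| ≥ 31
Q: |x| ≥ 14
We have P → Q and P is true.
By modus ponens, Q must be true.

|x| ≥ 14


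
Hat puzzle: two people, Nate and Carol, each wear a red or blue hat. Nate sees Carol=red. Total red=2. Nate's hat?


Total red = 2, Carol = red
Red accounted for: 1
Remaining for Nate: 1
Nate's hat is red.

red


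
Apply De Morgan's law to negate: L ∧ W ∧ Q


De Morgan's law: ¬(P ∧ Q ∧ R) ≡ ¬P ∨ ¬Q ∨ ¬R
¬(L ∧ W ∧ Q) = ¬L ∨ ¬W ∨ ¬Q

¬L ∨ ¬W ∨ ¬Q


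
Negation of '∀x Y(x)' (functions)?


Original: ∀x Y(x)
Rule: ¬∀→∃, ¬∃→∀, negate predicate.
Negation: ∃x ¬Y(x)

∃x ¬Y(x)


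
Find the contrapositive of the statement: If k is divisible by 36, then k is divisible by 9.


Original: If k is divisible by 36, then k is divisible by 9
Contrapositive: If ¬Q, then ¬P
Negate Q: not (k is divisible by 9)
Negate P: not (k is divisible by 36)

If not (k is divisible by 9), then not (k is divisible by 36).


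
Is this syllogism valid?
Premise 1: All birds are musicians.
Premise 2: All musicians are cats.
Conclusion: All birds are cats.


Premise 1: All birds are musicians.
Premise 2: All musicians are cats.
Conclusion: All birds are cats.
Barbara syllogism (AAA-1): All A are B, All B are C → All A are C.
Middle term (musicians) distributed in premise 2.

Valid


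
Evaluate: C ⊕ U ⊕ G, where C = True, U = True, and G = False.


C = True, U = True, G = False
Step 1: C ⊕ U = True XOR True = False
Step 2: False ⊕ G = False XOR False = False
XOR is true when an odd number of operands are true.

False


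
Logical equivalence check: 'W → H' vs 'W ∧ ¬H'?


Expression 1: W → H
Expression 2: W ∧ ¬H
Truth table (W H | Expr1 Expr2):
  T T |   T     F   ← differ
  T F |   F     T   ← differ
  F T |   T     F   ← differ
  F F |   T     F   ← differ
Counterexample: W=T, H=T gives Expr1 = T but Expr2 = F, so the expressions are NOT logically equivalent.

No


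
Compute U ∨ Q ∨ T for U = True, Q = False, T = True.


U = True, Q = False, T = True
Step 1: U ∨ Q = True OR False = True
Step 2: True ∨ T = True OR True = True
OR is true when at least one operand is true.

True


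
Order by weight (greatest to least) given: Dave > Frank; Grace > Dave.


Constraints: Dave > Frank; Grace > Dave
Method: at each step, the next-highest is the one remaining person who never appears on the smaller side of a constraint between remaining people.
  Step 1: remaining {Dave, Grace, Frank}; on the smaller side: {Dave, Frank} → Grace is next (Grace > Dave).
  Step 2: remaining {Dave, Frank}; on the smaller side: {Frank} → Dave is next (Dave > Frank).
  Step 3: only Frank remains → lowest.
Final ranking (highest to lowest):

Grace > Dave > Frank


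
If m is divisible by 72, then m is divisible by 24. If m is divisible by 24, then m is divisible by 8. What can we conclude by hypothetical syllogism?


Hypothetical syllogism: P → Q, Q → R ⊢ P → R
Premise 1: m is divisible by 72 → m is divisible by 24
Premise 2: m is divisible by 24 → m is divisible by 8
Chain the implications: the middle term (m is divisible by 24) links the two.
Conclusion: If m is divisible by 72, then m is divisible by 8.

If m is divisible by 72, then m is divisible by 8.


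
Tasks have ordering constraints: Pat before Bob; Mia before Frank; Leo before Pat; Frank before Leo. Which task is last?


Constraints: Pat before Bob; Mia before Frank; Leo before Pat; Frank before Leo
The last task can have nothing scheduled after it, so it must never appear on the left of a 'before'.
Tasks appearing before some other task: Pat, Mia, Leo, Frank.
The only task not in that list is Bob → it is last.

Bob


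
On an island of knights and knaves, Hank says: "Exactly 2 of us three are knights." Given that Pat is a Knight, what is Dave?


Hank claims exactly 2 knights among Hank, Pat, Dave.
Given: Pat is a Knight.

Case 1: Hank is a Knight (tells truth)
  Then exactly 2 of the three are knights.
  Counting Hank, Pat: 2 knight(s) so far. Need 0 more → Dave = Knave.
Case 2: Hank is a Knave (lies)
  Then the count is NOT 2.
  If Dave = Knight, count = 2 = 2 → claim would be true, contradicts lie.
  If Dave = Knave, count = 1 ≠ 2 → lie confirmed ✓

Dave is a Knave.

Knave


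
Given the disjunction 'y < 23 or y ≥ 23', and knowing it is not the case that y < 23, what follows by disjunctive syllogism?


Disjunctive syllogism: P ∨ Q, ¬P ⊢ Q
Disjunction: y < 23 ∨ y ≥ 23
We know it is not the case that y < 23.
By disjunctive syllogism, the other disjunct must be true.

y ≥ 23


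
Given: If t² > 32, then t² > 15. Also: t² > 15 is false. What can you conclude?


Modus tollens: P → Q, ¬Q ⊢ ¬P
P: t² > 32
Q: t² > 15
We have P → Q and Q is false.
By modus tollens, P must be false.

It is not the case that t² > 32


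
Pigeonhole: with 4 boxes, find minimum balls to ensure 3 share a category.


Pigeonhole: to guarantee k in one of n categories, need (k-1)×n + 1.
k = 3, n = 4
Minimum = (3-1) × 4 + 1 = 2 × 4 + 1

9


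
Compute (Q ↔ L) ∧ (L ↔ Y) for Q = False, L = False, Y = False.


Q = False, L = False, Y = False
Step 1: Q ↔ L is true when Q and L have the same value. Result: True
Step 2: L ↔ Y is true when L and Y have the same value. Result: True
Step 3: True ∧ True = True

True


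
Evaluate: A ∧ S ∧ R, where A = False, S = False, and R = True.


A = False, S = False, R = True
Step 1: A ∧ S = False AND False = False
Step 2: (False) ∧ R = (False) AND True = False
AND is true only when ALL operands are true.

False


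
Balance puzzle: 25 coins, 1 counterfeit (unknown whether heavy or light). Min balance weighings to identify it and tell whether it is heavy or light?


Let n = 25. 50 possibilities (n coins × lighter/heavier); each weighing has 3 outcomes.
Bound for k weighings: say the first weighing puts j coins on each pan. If it tips, the 2j weighed coins remain suspects (each with a known direction) and k-1 weighings give 3^(k-1) outcomes; 3^(k-1) is odd, so 2j ≤ 3^(k-1) - 1. If it balances, the n - 2j unweighed coins remain with direction unknown: 2(n - 2j) ≤ 3^(k-1) - 1 by the same parity argument. Adding, n ≤ (3^(k-1) - 1) + (3^(k-1) - 1)/2 = (3^k - 3)/2, and the classical three-group strategy achieves this (3 coins in 2 weighings, 12 in 3, 39 in 4, 120 in 5).
So we need the smallest k with (3^k - 3)/2 ≥ 25.
k = 3: (3^3 - 3)/2 = 12 < 25 ✗
k = 4: (3^4 - 3)/2 = 39 ≥ 25 ✓

4


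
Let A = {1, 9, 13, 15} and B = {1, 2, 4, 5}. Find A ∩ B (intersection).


A = {1, 9, 13, 15}
B = {1, 2, 4, 5}
Operation: intersection
Elements in both: 1

{1}


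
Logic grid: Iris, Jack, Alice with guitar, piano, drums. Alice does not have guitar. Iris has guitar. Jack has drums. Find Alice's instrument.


From clues:
  Iris → guitar
  Jack → drums
By elimination, Alice gets the remaining.

piano


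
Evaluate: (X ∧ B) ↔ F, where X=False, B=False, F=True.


X = False, B = False, F = True
Expression: (X ∧ B) ↔ F
Step 1: X ∧ B = False AND False = False
Step 2: (False) ↔ F = (False iff True) = False

False


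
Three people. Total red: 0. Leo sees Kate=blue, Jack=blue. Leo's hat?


Total red = 0, seen red = 0
Own red = 0 - 0 = 0
Leo's hat is blue.

blue


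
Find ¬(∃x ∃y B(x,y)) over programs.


Original: ∃x ∃y B(x,y)
Rule: ¬∀→∃, ¬∃→∀, negate predicate.
Negation: ∀x ∀y ¬B(x,y)

∀x ∀y ¬B(x,y)


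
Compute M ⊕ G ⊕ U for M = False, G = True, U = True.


M = False, G = True, U = True
Step 1: M ⊕ G = False XOR True = True
Step 2: True ⊕ U = True XOR True = False
XOR is true when an odd number of operands are true.

False


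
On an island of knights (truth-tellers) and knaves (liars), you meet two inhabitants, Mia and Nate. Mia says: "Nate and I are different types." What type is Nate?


Mia says: "Nate and I are different types."
Case 1: Mia is a Knight (truth-teller)
  Statement is true → they ARE different → Nate is a Knave
Case 2: Mia is a Knave (liar)
  Statement is false → they are NOT different → Nate is a Knave
In both cases, Nate is a Knave.

Knave


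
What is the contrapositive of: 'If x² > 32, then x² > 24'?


Original: If x² > 32, then x² > 24
Contrapositive: If ¬Q, then ¬P
Negate Q: not (x² > 24)
Negate P: not (x² > 32)

If not (x² > 24), then not (x² > 32).


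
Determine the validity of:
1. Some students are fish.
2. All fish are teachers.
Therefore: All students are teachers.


Premise 1: Some students are fish.
Premise 2: All fish are teachers.
Conclusion: All students are teachers.
Fallacy: illicit minor. The minor term (students) is distributed in the conclusion ('All students ...') but undistributed in its premise ('Some students are fish' doesn't cover all students).
Only 'Some students are teachers' follows, not 'All'.

Invalid


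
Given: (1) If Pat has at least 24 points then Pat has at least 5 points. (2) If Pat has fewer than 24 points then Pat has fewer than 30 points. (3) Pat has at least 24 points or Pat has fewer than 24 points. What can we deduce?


Constructive dilemma: (P → Q) ∧ (R → S), P ∨ R ⊢ Q ∨ S
Premise 1: Pat has at least 24 points → Pat has at least 5 points
Premise 2: Pat has fewer than 24 points → Pat has fewer than 30 points
Premise 3: Pat has at least 24 points ∨ Pat has fewer than 24 points
Case 1: Assuming Pat has at least 24 points, then by Premise 1, Pat has at least 5 points.
Case 2: Assuming Pat has fewer than 24 points, then by Premise 2, Pat has fewer than 30 points.
Since one of Pat has at least 24 points or Pat has fewer than 24 points must hold, we get Pat has at least 5 points or Pat has fewer than 30 points.

Pat has at least 5 points or Pat has fewer than 30 points.


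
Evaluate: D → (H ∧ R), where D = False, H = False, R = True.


D = False, H = False, R = True
Step 1: H ∧ R = False AND True = False
Step 2: D → (False): false only when D=True and consequent=False.
Result: True

True


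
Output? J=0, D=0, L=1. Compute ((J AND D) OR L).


J AND D = 0&0 = 0
0 OR 1 = 1

1


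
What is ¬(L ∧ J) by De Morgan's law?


De Morgan's law: ¬(P ∧ Q) ≡ ¬P ∨ ¬Q
¬(L ∧ J) = ¬L ∨ ¬J

¬L ∨ ¬J


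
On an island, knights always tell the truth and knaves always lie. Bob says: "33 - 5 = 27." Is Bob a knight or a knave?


Statement: "33 - 5 = 27."
Actual: 33 - 5 = 28
Claimed: 27
Statement is FALSE → Bob lies → Knave

Knave


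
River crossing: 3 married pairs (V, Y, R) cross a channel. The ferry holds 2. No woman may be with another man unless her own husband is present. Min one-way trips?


Label couples V, Y, R (H = husband, W = wife).
Counting alone: 6 people, the ferry carries 2 and someone must bring it back, so each round trip nets at most +1 on the far side until the last crossing → at least 9 trips. The jealousy constraint makes 9 impossible; the shortest valid schedule has 11:
1. WV+WY →  (far: WV,WY; near: HV,HY,HR,WR)
2. WV ←       (far: WY; near: HV,HY,HR,WV,WR)
3. WV+WR →  (far: WV,WY,WR; near: HV,HY,HR)
4. WV ←       (far: WY,WR; near: HV,HY,HR,WV)
5. HY+HR →  (far: HY,WY,HR,WR; near: HV,WV)
6. HY+WY ←  (far: HR,WR; near: HV,WV,HY,WY)
7. HV+HY →  (far: HV,HY,HR,WR; near: WV,WY)
8. WR ←       (far: HV,HY,HR; near: WV,WY,WR)
9. WV+WY →  (far: HV,WV,HY,WY,HR; near: WR)
10. HR ←      (far: HV,WV,HY,WY; near: HR,WR)
11. HR+WR → (far: all six; near: empty)
In every state each wife is either with her husband or with no other man.
Minimum trips = 11

11


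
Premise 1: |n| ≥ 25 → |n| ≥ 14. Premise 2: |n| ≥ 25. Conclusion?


Modus ponens: P → Q, P ⊢ Q
P: |n| ≥ 25
Q: |n| ≥ 14
We have P → Q and P is true.
By modus ponens, Q must be true.

|n| ≥ 14


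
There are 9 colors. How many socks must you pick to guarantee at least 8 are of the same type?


Pigeonhole: to guarantee k in one of n categories, need (k-1)×n + 1.
k = 8, n = 9
Minimum = (8-1) × 9 + 1 = 7 × 9 + 1

64


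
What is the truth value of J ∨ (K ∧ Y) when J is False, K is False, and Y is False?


J = False, K = False, Y = False
Step 1: K ∧ Y = False AND False = False
Step 2: J ∨ False = False OR False = False
AND evaluated first (higher precedence); then OR applied.

False


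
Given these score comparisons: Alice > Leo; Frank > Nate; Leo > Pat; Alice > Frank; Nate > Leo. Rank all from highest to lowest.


Constraints: Alice > Leo; Frank > Nate; Leo > Pat; Alice > Frank; Nate > Leo
Method: at each step, the next-highest is the one remaining person who never appears on the smaller side of a constraint between remaining people.
  Step 1: remaining {Alice, Pat, Leo, Nate, Frank}; on the smaller side: {Pat, Leo, Nate, Frank} → Alice is next (Alice > Leo; Alice > Frank).
  Step 2: remaining {Pat, Leo, Nate, Frank}; on the smaller side: {Pat, Leo, Nate} → Frank is next (Frank > Nate).
  Step 3: remaining {Pat, Leo, Nate}; on the smaller side: {Pat, Leo} → Nate is next (Nate > Leo).
  Step 4: remaining {Pat, Leo}; on the smaller side: {Pat} → Leo is next (Leo > Pat).
  Step 5: only Pat remains → lowest.
Final ranking (highest to lowest):

Alice > Frank > Nate > Leo > Pat


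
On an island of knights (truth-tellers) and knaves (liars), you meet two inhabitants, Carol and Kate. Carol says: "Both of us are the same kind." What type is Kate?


Carol says: "Both of us are the same kind."
Case 1: Carol is a Knight (truth-teller)
  Statement is true → they ARE the same → Kate is also a Knight
Case 2: Carol is a Knave (liar)
  Statement is false → they are NOT the same → Kate is a Knight
In both cases, Kate is a Knight.

Knight


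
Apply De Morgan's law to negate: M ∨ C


De Morgan's law: ¬(P ∨ Q) ≡ ¬P ∧ ¬Q
¬(M ∨ C) = ¬M ∧ ¬C

¬M ∧ ¬C


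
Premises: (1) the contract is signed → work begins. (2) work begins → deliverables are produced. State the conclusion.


Hypothetical syllogism: P → Q, Q → R ⊢ P → R
Premise 1: the contract is signed → work begins
Premise 2: work begins → deliverables are produced
Chain the implications: the middle term (work begins) links the two.
Conclusion: If the contract is signed, then deliverables are produced.

If the contract is signed, then deliverables are produced.


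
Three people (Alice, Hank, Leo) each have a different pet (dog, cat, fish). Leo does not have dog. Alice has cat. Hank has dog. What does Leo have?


From clues:
  Alice → cat
  Hank → dog
By elimination, Leo gets the remaining.

fish


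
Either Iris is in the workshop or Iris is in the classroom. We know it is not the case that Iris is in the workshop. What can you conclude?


Disjunctive syllogism: P ∨ Q, ¬P ⊢ Q
Disjunction: Iris is in the workshop ∨ Iris is in the classroom
We know it is not the case that Iris is in the workshop.
By disjunctive syllogism, the other disjunct must be true.

Iris is in the classroom


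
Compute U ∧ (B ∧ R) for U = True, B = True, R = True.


U = True, B = True, R = True
Step 1: B ∧ R = True AND True = True
Step 2: U ∧ True = True AND True = True
AND is true only when ALL operands are true.

True


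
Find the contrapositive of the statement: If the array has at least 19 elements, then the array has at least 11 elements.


Original: If the array has at least 19 elements, then the array has at least 11 elements
Contrapositive: If ¬Q, then ¬P
Negate Q: not (the array has at least 11 elements)
Negate P: not (the array has at least 19 elements)

If not (the array has at least 11 elements), then not (the array has at least 19 elements).


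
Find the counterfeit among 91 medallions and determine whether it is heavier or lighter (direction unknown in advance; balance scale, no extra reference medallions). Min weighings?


Let n = 91. 182 possibilities (n medallions × lighter/heavier); each weighing has 3 outcomes.
Bound for k weighings: say the first weighing puts j medallions on each pan. If it tips, the 2j weighed medallions remain suspects (each with a known direction) and k-1 weighings give 3^(k-1) outcomes; 3^(k-1) is odd, so 2j ≤ 3^(k-1) - 1. If it balances, the n - 2j unweighed medallions remain with direction unknown: 2(n - 2j) ≤ 3^(k-1) - 1 by the same parity argument. Adding, n ≤ (3^(k-1) - 1) + (3^(k-1) - 1)/2 = (3^k - 3)/2, and the classical three-group strategy achieves this (3 medallions in 2 weighings, 12 in 3, 39 in 4, 120 in 5).
So we need the smallest k with (3^k - 3)/2 ≥ 91.
k = 4: (3^4 - 3)/2 = 39 < 91 ✗
k = 5: (3^5 - 3)/2 = 120 ≥ 91 ✓

5


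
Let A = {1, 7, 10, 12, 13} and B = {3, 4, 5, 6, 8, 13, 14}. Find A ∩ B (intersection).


A = {1, 7, 10, 12, 13}
B = {3, 4, 5, 6, 8, 13, 14}
Operation: intersection
Elements in both: 13

{13}


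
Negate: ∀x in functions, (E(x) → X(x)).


Original: ∀x (E(x) → X(x))
Rule: ¬∀→∃, ¬∃→∀, negate predicate.
Negation: ∃x (E(x) ∧ ¬X(x))

∃x (E(x) ∧ ¬X(x))


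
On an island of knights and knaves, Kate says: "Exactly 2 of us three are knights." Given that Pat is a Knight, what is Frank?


Kate claims exactly 2 knights among Kate, Pat, Frank.
Given: Pat is a Knight.

Case 1: Kate is a Knight (tells truth)
  Then exactly 2 of the three are knights.
  Counting Kate, Pat: 2 knight(s) so far. Need 0 more → Frank = Knave.
Case 2: Kate is a Knave (lies)
  Then the count is NOT 2.
  If Frank = Knight, count = 2 = 2 → claim would be true, contradicts lie.
  If Frank = Knave, count = 1 ≠ 2 → lie confirmed ✓

Frank is a Knave.

Knave


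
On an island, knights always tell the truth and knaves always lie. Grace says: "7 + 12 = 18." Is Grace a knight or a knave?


Statement: "7 + 12 = 18."
Actual: 7 + 12 = 19
Claimed: 18
Statement is FALSE → Grace lies → Knave

Knave


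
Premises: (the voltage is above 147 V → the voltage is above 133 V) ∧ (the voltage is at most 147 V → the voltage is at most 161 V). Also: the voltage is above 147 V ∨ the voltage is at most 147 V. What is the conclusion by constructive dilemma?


Constructive dilemma: (P → Q) ∧ (R → S), P ∨ R ⊢ Q ∨ S
Premise 1: the voltage is above 147 V → the voltage is above 133 V
Premise 2: the voltage is at most 147 V → the voltage is at most 161 V
Premise 3: the voltage is above 147 V ∨ the voltage is at most 147 V
Case 1: Assuming the voltage is above 147 V, then by Premise 1, the voltage is above 133 V.
Case 2: Assuming the voltage is at most 147 V, then by Premise 2, the voltage is at most 161 V.
Since one of the voltage is above 147 V or the voltage is at most 147 V must hold, we get the voltage is above 133 V or the voltage is at most 161 V.

The voltage is above 133 V or the voltage is at most 161 V.


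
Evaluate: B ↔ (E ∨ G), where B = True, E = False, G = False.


B = True, E = False, G = False
Step 1: E ∨ G = False OR False = False
Step 2: B ↔ (False): true when both sides have same truth value.
Result: True ↔ False = False

False


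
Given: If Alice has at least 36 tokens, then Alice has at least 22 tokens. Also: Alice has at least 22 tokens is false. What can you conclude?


Modus tollens: P → Q, ¬Q ⊢ ¬P
P: Alice has at least 36 tokens
Q: Alice has at least 22 tokens
We have P → Q and Q is false.
By modus tollens, P must be false.

It is not the case that Alice has at least 36 tokens


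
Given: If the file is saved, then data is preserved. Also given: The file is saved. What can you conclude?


Modus ponens: P → Q, P ⊢ Q
P: the file is saved
Q: data is preserved
We have P → Q and P is true.
By modus ponens, Q must be true.

Data is preserved


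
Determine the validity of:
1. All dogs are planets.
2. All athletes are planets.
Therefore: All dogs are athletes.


Premise 1: All dogs are planets.
Premise 2: All athletes are planets.
Conclusion: All dogs are athletes.
Fallacy: undistributed middle. planets is predicate in both.
Counterexample: dogs and athletes could be disjoint subsets of planets.

Invalid


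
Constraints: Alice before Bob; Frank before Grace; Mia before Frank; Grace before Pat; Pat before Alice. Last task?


Constraints: Alice before Bob; Frank before Grace; Mia before Frank; Grace before Pat; Pat before Alice
The last task can have nothing scheduled after it, so it must never appear on the left of a 'before'.
Tasks appearing before some other task: Alice, Frank, Mia, Grace, Pat.
The only task not in that list is Bob → it is last.

Bob


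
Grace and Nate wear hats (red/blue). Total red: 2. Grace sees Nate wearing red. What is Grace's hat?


Total red = 2, Nate = red
Red accounted for: 1
Remaining for Grace: 1
Grace's hat is red.

red


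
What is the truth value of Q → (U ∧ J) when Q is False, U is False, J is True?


Q = False, U = False, J = True
Step 1: U ∧ J = False AND True = False
Step 2: Q → (False): false only when Q=True and consequent=False.
Result: True

True


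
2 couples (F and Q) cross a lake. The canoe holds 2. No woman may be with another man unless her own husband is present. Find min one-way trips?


Label couples F and Q.
1. WF+WQ → (far: WF,WQ; near: HF,HQ)
2. WF ←   (far: WQ; near: HF,HQ,WF)
3. HF+HQ → (far: HF,HQ,WQ; near: WF)
4. HF ←   (far: HQ,WQ; near: HF,WF)  — HF returns, since WF is alone on near bank
5. HF+WF → (far: all four; near: empty)
Every state respects the constraint.
Minimum trips = 5

5


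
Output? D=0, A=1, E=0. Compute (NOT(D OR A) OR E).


D OR A = 1
NOT(1) = 0
0 OR 0 = 0

0


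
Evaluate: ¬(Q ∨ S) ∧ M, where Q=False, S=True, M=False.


Q = False, S = True, M = False
Expression: ¬(Q ∨ S) ∧ M
Step 1: Q ∨ S = False OR True = True
Step 2: ¬(Q ∨ S) = NOT True = False
Step 3: (False) ∧ M = False AND False = False

False


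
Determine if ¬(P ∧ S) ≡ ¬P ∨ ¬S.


Expression 1: ¬(P ∧ S)
Expression 2: ¬P ∨ ¬S
Truth table (P S | Expr1 Expr2):
  T T |   F     F
  T F |   T     T
  F T |   T     T
  F F |   T     T
All 4 rows agree, so the expressions are logically equivalent.

Yes


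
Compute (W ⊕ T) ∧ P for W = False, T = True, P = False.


W = False, T = True, P = False
Step 1: W ⊕ T = False XOR True = True
Step 2: True ∧ P = True AND False = False
XOR true when exactly one of W,T is true; then AND with P.

False


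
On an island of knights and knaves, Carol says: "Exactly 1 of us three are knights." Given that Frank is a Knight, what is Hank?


Carol claims exactly 1 knights among Carol, Frank, Hank.
Given: Frank is a Knight.

Case 1: Carol is a Knight (tells truth)
  Then exactly 1 of the three are knights.
  Counting Carol, Frank: 2 knight(s) so far. Need -1 more → impossible.
Case 2: Carol is a Knave (lies)
  Then the count is NOT 1.
  If Hank = Knave, count = 1 = 1 → claim would be true, contradicts lie.
  If Hank = Knight, count = 2 ≠ 1 → lie confirmed ✓

Hank is a Knight.

Knight


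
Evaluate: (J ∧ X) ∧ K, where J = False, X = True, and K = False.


J = False, X = True, K = False
Step 1: J ∧ X = False AND True = False
Step 2: False ∧ K = False AND False = False
AND is true only when ALL operands are true.

False


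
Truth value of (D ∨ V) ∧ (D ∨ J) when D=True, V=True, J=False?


D = True, V = True, J = False
Expression: (D ∨ V) ∧ (D ∨ J)
Step 1: D ∨ V = True OR True = True
Step 2: D ∨ J = True OR False = True
Step 3: (True) ∧ (True) = True AND True = True

True


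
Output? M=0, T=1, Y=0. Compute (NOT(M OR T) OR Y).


M OR T = 1
NOT(1) = 0
0 OR 0 = 0

0


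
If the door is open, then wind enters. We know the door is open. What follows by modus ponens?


Modus ponens: P → Q, P ⊢ Q
P: the door is open
Q: wind enters
We have P → Q and P is true.
By modus ponens, Q must be true.

Wind enters


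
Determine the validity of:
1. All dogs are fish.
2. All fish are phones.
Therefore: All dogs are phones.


Premise 1: All dogs are fish.
Premise 2: All fish are phones.
Conclusion: All dogs are phones.
Barbara syllogism (AAA-1): All A are B, All B are C → All A are C.
Middle term (fish) distributed in premise 2.

Valid


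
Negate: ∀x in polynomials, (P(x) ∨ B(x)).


Original: ∀x (P(x) ∨ B(x))
Rule: ¬∀→∃, ¬∃→∀, negate predicate.
Negation: ∃x (¬P(x) ∧ ¬B(x))

∃x (¬P(x) ∧ ¬B(x))


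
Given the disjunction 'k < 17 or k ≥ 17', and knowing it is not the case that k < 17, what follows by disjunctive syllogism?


Disjunctive syllogism: P ∨ Q, ¬P ⊢ Q
Disjunction: k < 17 ∨ k ≥ 17
We know it is not the case that k < 17.
By disjunctive syllogism, the other disjunct must be true.

k ≥ 17


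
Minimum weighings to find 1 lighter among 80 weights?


Each weighing has 3 outcomes (left heavy / balance / right heavy), so k weighings distinguish at most 3^k cases; splitting into three near-equal groups achieves this.
Need 3^k ≥ 80: 3^3 = 27 < 80 ≤ 3^4 = 81
k = ⌈log₃(80)⌉ = 4

4


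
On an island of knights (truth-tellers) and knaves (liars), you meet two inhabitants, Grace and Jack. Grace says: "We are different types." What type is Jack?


Grace says: "We are different types."
Case 1: Grace is a Knight (truth-teller)
  Statement is true → they ARE different → Jack is a Knave
Case 2: Grace is a Knave (liar)
  Statement is false → they are NOT different → Jack is a Knave
In both cases, Jack is a Knave.

Knave


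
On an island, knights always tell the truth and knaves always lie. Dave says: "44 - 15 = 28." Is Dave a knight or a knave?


Statement: "44 - 15 = 28."
Actual: 44 - 15 = 29
Claimed: 28
Statement is FALSE → Dave lies → Knave

Knave


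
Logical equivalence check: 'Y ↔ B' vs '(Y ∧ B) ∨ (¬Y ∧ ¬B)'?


Expression 1: Y ↔ B
Expression 2: (Y ∧ B) ∨ (¬Y ∧ ¬B)
Truth table (Y B | Expr1 Expr2):
  T T |   T     T
  T F |   F     F
  F T |   F     F
  F F |   T     T
All 4 rows agree, so the expressions are logically equivalent.

Yes


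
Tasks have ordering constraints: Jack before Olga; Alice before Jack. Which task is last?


Constraints: Jack before Olga; Alice before Jack
The last task can have nothing scheduled after it, so it must never appear on the left of a 'before'.
Tasks appearing before some other task: Jack, Alice.
The only task not in that list is Olga → it is last.

Olga


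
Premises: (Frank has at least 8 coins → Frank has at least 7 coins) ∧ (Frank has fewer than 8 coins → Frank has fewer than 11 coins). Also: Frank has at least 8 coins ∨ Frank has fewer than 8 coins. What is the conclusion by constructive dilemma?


Constructive dilemma: (P → Q) ∧ (R → S), P ∨ R ⊢ Q ∨ S
Premise 1: Frank has at least 8 coins → Frank has at least 7 coins
Premise 2: Frank has fewer than 8 coins → Frank has fewer than 11 coins
Premise 3: Frank has at least 8 coins ∨ Frank has fewer than 8 coins
Case 1: Assuming Frank has at least 8 coins, then by Premise 1, Frank has at least 7 coins.
Case 2: Assuming Frank has fewer than 8 coins, then by Premise 2, Frank has fewer than 11 coins.
Since one of Frank has at least 8 coins or Frank has fewer than 8 coins must hold, we get Frank has at least 7 coins or Frank has fewer than 11 coins.

Frank has at least 7 coins or Frank has fewer than 11 coins.


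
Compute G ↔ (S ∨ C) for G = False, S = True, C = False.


G = False, S = True, C = False
Step 1: S ∨ C = True OR False = True
Step 2: G ↔ (True): true when both sides have same truth value.
Result: False ↔ True = False

False


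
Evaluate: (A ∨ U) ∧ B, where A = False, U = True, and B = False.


A = False, U = True, B = False
Step 1: A ∨ U = False OR True = True
Step 2: True ∧ B = True AND False = False
OR is true when at least one operand is true; AND requires both.

False


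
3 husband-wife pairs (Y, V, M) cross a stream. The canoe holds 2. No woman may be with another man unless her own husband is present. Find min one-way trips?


Label couples Y, V, M (H = husband, W = wife).
Counting alone: 6 people, the canoe carries 2 and someone must bring it back, so each round trip nets at most +1 on the far side until the last crossing → at least 9 trips. The jealousy constraint makes 9 impossible; the shortest valid schedule has 11:
1. WY+WV →  (far: WY,WV; near: HY,HV,HM,WM)
2. WY ←       (far: WV; near: HY,HV,HM,WY,WM)
3. WY+WM →  (far: WY,WV,WM; near: HY,HV,HM)
4. WY ←       (far: WV,WM; near: HY,HV,HM,WY)
5. HV+HM →  (far: HV,WV,HM,WM; near: HY,WY)
6. HV+WV ←  (far: HM,WM; near: HY,WY,HV,WV)
7. HY+HV →  (far: HY,HV,HM,WM; near: WY,WV)
8. WM ←       (far: HY,HV,HM; near: WY,WV,WM)
9. WY+WV →  (far: HY,WY,HV,WV,HM; near: WM)
10. HM ←      (far: HY,WY,HV,WV; near: HM,WM)
11. HM+WM → (far: all six; near: empty)
In every state each wife is either with her husband or with no other man.
Minimum trips = 11

11


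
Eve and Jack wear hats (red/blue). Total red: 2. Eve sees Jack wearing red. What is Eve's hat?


Total red = 2, Jack = red
Red accounted for: 1
Remaining for Eve: 1
Eve's hat is red.

red


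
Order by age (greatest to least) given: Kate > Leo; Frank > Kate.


Constraints: Kate > Leo; Frank > Kate
Method: at each step, the next-highest is the one remaining person who never appears on the smaller side of a constraint between remaining people.
  Step 1: remaining {Kate, Frank, Leo}; on the smaller side: {Kate, Leo} → Frank is next (Frank > Kate).
  Step 2: remaining {Kate, Leo}; on the smaller side: {Leo} → Kate is next (Kate > Leo).
  Step 3: only Leo remains → lowest.
Final ranking (highest to lowest):

Frank > Kate > Leo


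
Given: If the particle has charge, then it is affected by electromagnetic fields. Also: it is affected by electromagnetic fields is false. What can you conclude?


Modus tollens: P → Q, ¬Q ⊢ ¬P
P: the particle has charge
Q: it is affected by electromagnetic fields
We have P → Q and Q is false.
By modus tollens, P must be false.

It is not the case that the particle has charge


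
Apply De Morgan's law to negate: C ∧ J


De Morgan's law: ¬(P ∧ Q) ≡ ¬P ∨ ¬Q
¬(C ∧ J) = ¬C ∨ ¬J

¬C ∨ ¬J
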